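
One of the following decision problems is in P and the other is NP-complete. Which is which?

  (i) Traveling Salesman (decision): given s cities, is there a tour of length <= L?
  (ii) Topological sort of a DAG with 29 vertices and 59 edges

(i) is NP-complete: reduces from Hamiltonian Cycle.
(ii) is P: DFS-based topological sort runs in O(V+E).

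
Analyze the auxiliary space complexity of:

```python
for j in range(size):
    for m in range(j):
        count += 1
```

Space complexity: O(1).
Only a constant amount of auxiliary storage is used; nothing grows with n.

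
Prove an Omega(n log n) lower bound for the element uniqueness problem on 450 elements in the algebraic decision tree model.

In the algebraic decision tree model, element uniqueness on 450 elements is equivalent to determining which cell of an arrangement of C(450,2) = 101025 hyperplanes x_i = x_j contains the input point. Ben-Or's theorem shows this requires Omega(n log n).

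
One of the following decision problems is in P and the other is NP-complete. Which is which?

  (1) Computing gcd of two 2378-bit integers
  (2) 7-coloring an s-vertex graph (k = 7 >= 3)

(1) is P: the Euclidean algorithm runs in polynomial time in the bit-length.
(2) is NP-complete: graph k-coloring for k>=3 is NP-complete by reduction from 3-SAT.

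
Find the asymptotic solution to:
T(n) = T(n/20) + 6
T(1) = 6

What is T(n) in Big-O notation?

Each step divides n by 20 and adds 6. After log_20(n) steps, T(n) = O(log n).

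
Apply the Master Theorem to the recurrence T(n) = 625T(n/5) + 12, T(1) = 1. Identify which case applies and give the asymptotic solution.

a=625, b=5, f(n)=12.
log_5(625) = 4 > 0.
Since f(n) = O(n^0) is polynomially smaller than n^4, Case 1 applies.
T(n) = Theta(n^4).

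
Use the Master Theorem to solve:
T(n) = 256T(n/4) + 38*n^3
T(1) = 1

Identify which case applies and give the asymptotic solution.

a=256, b=4, f(n)=38*n^3.
log_4(256) = 4 > 3.
Since f(n) = O(n^3) is polynomially smaller than n^4, Case 1 applies.
T(n) = Theta(n^4).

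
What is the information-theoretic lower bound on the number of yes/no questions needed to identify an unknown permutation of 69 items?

There are 69! = 171122452428141311372468338881272839092270544893520369393648040923257279754140647424000000000000000 permutations. Each yes/no question gives at most 1 bit, so at least ceil(log_2(171122452428141311372468338881272839092270544893520369393648040923257279754140647424000000000000000)) = 327 questions are needed.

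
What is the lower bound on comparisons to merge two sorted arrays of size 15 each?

To merge two sorted arrays of size 15, we need at least 29 comparisons in the worst case. An adversary can force every element to be compared.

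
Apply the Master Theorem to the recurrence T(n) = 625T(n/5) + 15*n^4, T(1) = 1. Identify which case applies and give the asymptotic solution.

a=625, b=5, f(n)=15*n^4.
log_5(625) = 4, so n^(log_b(a)) = n^4.
f(n) = Theta(n^4), so Case 2 applies.
T(n) = Theta(n^4 log n).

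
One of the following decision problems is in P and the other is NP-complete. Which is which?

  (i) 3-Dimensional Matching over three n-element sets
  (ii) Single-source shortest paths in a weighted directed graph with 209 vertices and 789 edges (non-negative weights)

(i) is NP-complete: one of Karp's 21 NP-complete problems.
(ii) is P: Dijkstra's algorithm runs in O((V+E) log V).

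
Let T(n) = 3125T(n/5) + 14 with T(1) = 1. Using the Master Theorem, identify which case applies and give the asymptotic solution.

a=3125, b=5, f(n)=14.
log_5(3125) = 5 > 0.
Since f(n) = O(n^0) is polynomially smaller than n^5, Case 1 applies.
T(n) = Theta(n^5).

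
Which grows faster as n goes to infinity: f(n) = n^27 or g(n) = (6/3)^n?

g(n) = (6/3)^n grows faster: (6/3)^n is exponential with base 6/3 > 1, dominating every polynomial.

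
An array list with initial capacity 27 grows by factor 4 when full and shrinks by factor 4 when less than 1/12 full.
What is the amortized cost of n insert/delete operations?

Using potential function Phi = |4*size - capacity|. Resizing costs are offset by potential release. Amortized O(1) per operation.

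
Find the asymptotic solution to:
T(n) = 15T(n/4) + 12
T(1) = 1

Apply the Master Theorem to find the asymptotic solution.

a=15, b=4, f(n)=12. log_4(15) = 1.953. Case 1 of Master Theorem: T(n) = O(n^1.953).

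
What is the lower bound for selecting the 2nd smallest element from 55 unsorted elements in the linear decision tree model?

Selecting the 2nd smallest of 55 elements requires Omega(n) comparisons. Every element must be compared at least once. The BFPRT algorithm achieves O(n), making this tight.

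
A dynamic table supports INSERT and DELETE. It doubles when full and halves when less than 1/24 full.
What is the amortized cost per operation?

Using potential function Phi = |2*num_items - table_size| when load > 1/2, and Phi = table_size/2 - num_items otherwise. The gap of 1/24 vs 1/2 for shrinking prevents thrashing. Both insert and delete have O(1) amortized cost.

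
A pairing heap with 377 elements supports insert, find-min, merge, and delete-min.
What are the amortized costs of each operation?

Pairing heaps are self-adjusting heap-ordered trees. Insert and merge link two roots: O(1). Find-min reads the root: O(1). Delete-min removes the root, then pairs children in two passes; amortized cost is O(log 377) = O(log n).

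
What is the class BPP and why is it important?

BPP (Bounded-error Probabilistic Polynomial time) is the class of problems solvable by a randomized algorithm in polynomial time with error probability at most 1/3. BPP contains P and is contained in PSPACE. It is widely conjectured that P = BPP, meaning randomness does not help for decision problems.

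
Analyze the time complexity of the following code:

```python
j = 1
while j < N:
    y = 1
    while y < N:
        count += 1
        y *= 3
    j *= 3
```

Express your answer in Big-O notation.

Time complexity: O(log^2 n).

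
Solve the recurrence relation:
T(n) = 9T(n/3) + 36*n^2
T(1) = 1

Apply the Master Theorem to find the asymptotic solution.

a=9, b=3, f(n)=36*n^2. log_3(9) = 2. Case 2: T(n) = O(n^2 log n).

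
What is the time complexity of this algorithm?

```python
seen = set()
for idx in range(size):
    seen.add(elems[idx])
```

Time complexity: O(n).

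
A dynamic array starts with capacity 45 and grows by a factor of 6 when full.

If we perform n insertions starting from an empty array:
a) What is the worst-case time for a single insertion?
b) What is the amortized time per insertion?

(a) Worst-case single insertion: O(n) -- when the array is full at capacity c, the resize copies all c elements, and c can be Theta(n).
(b) Resizes happen at sizes 45, 270, 1620, ... Total copy cost for n insertions: 45 + 270 + ... = O(n) (geometric series with ratio 1/6). Amortized cost per insertion: O(n)/n = O(1).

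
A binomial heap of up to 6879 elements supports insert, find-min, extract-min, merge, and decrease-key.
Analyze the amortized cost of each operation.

A binomial heap with n <= 6879 elements has at most floor(log_2 6879) + 1 = 13 trees. Using potential Phi = number of trees: Insert adds one tree, but cascading merges reduce count -- amortized O(1). Find-min reads the cached minimum pointer: O(1). Extract-min creates O(log n) new trees: O(log n). Merge combines tree lists: O(log n). Decrease-key sifts the element up its tree of height <= log n: O(log n).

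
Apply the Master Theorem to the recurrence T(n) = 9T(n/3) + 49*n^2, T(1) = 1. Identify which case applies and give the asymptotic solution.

a=9, b=3, f(n)=49*n^2.
log_3(9) = 2, so n^(log_b(a)) = n^2.
f(n) = Theta(n^2), so Case 2 applies.
T(n) = Theta(n^2 log n).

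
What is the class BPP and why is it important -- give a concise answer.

BPP (Bounded-error Probabilistic Polynomial time) is the class of problems solvable by a randomized algorithm in polynomial time with error probability at most 1/3. BPP contains P and is contained in PSPACE. It is widely conjectured that P = BPP, meaning randomness does not help for decision problems.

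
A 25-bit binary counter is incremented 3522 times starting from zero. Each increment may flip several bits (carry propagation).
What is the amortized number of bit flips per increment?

Bit i flips on every 2^i-th increment, so over 3522 increments bit i flips floor(3522/2^i) times. Summing over i: total flips < 2 * 3522. Amortized: < 2 = O(1) per increment.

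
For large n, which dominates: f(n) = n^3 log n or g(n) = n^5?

g(n) = n^5 grows faster: n^5 / (n^3 log n) = n^2/log n -> infinity.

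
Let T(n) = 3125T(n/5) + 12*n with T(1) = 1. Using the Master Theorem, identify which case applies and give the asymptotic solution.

a=3125, b=5, f(n)=12*n.
log_5(3125) = 5 > 1.
Since f(n) = O(n^1) is polynomially smaller than n^5, Case 1 applies.
T(n) = Theta(n^5).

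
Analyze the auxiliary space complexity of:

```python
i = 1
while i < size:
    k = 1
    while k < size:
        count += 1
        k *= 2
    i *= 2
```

Space complexity: O(1).
Only a constant amount of auxiliary storage is used; nothing grows with n.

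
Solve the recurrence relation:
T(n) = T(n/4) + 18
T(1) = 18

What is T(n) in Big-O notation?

Each step divides n by 4 and adds 18. After log_4(n) steps, T(n) = O(log n).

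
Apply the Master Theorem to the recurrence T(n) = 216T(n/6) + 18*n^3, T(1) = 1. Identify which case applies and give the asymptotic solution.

a=216, b=6, f(n)=18*n^3.
log_6(216) = 3, so n^(log_b(a)) = n^3.
f(n) = Theta(n^3), so Case 2 applies.
T(n) = Theta(n^3 log n).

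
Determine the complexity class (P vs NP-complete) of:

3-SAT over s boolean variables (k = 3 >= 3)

This problem is NP-complete: 3-SAT is NP-complete (Cook-Levin); k-SAT for k>=3 reduces from 3-SAT.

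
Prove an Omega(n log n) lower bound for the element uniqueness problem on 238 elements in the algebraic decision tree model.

In the algebraic decision tree model, element uniqueness on 238 elements is equivalent to determining which cell of an arrangement of C(238,2) = 28203 hyperplanes x_i = x_j contains the input point. Ben-Or's theorem shows this requires Omega(n log n).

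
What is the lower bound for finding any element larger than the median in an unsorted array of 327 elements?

To find an element larger than the median of 327 elements, we must see Omega(n) elements. Without seeing enough elements, an adversary can make any unseen element the median.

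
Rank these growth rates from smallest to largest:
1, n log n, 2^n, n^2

Ordered by growth rate: 1 < n log n < n^2 < 2^n.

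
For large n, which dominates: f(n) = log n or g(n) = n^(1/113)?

g(n) = n^(1/113) grows faster: any positive power of n dominates log n.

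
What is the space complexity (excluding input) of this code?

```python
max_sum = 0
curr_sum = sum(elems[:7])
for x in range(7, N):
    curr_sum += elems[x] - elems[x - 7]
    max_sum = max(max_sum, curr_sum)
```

Space complexity: O(1).
Only a constant amount of auxiliary storage is used; nothing grows with n.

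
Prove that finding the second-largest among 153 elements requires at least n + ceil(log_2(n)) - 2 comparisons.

Lower bound (adversary): identifying the maximum requires 153-1 comparisons (each eliminates one candidate). Assign weight 1 to each element; on each comparison the adversary lets the heavier side win and gives it the loser's weight. The max ends with weight 153, but each comparison it wins at most doubles its weight, so the max must win >= ceil(log_2(153)) = 8 comparisons. The second-largest is one of those 8 direct losers to the max, and identifying which one is largest needs >= 8-1 further comparisons. Total >= 153-1 + 8-1 = 159.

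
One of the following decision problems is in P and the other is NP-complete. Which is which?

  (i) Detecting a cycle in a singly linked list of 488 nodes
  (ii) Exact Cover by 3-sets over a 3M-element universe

(i) is P: Floyd's tortoise-and-hare runs in O(n) time, O(1) space.
(ii) is NP-complete: one of Karp's 21 NP-complete problems.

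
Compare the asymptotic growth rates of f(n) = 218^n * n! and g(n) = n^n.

f(n) = 218^n * n! grows faster: by Stirling n! ~ sqrt(2 pi n)(n/e)^n, so 218^n n! / n^n ~ (218/e)^n sqrt(2 pi n) -> infinity since 218/e > 1.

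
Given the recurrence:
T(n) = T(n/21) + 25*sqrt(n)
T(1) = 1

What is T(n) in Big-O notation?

Each level contributes sqrt(n/21^k). Geometric series with ratio 1/sqrt(21) < 1 sums to O(sqrt(n)).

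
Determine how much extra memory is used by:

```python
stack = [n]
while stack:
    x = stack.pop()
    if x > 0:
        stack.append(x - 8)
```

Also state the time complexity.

Space complexity: O(1).
Only a constant amount of auxiliary storage is used; nothing grows with n.
Time complexity: O(n).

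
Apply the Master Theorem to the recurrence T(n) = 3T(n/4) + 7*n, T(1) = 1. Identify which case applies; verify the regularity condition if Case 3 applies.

a=3, b=4, f(n)=7*n.
log_4(3) = 0.7925 < 1.
f(n) = Omega(n^(0.7925+epsilon)) for some epsilon > 0, so Case 3 is the candidate.
Regularity: a*f(n/b) = 3*7*(n/4)^1 = (3/4)*7*n^1 <= c*f(n) with c = 3/4 < 1. Satisfied.
Case 3: T(n) = Theta(n).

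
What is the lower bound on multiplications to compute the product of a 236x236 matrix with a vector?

A 236x236 matrix-vector product has 236 inner products of length 236. Output depends on all 236^2 = 55696 matrix entries. At least 55696 multiplications needed.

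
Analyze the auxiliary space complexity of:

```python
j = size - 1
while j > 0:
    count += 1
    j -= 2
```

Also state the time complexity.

Space complexity: O(1).
Only a constant amount of auxiliary storage is used; nothing grows with n.
Time complexity: O(n).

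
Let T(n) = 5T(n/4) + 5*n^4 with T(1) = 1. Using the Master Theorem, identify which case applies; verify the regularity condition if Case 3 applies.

a=5, b=4, f(n)=5*n^4.
log_4(5) = 1.161 < 4.
f(n) = Omega(n^(1.161+epsilon)) for some epsilon > 0, so Case 3 is the candidate.
Regularity: a*f(n/b) = 5*5*(n/4)^4 = (5/256)*5*n^4 <= c*f(n) with c = 5/256 < 1. Satisfied.
Case 3: T(n) = Theta(n^4).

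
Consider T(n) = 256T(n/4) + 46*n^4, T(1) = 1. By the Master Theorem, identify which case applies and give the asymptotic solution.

a=256, b=4, f(n)=46*n^4.
log_4(256) = 4, so n^(log_b(a)) = n^4.
f(n) = Theta(n^4), so Case 2 applies.
T(n) = Theta(n^4 log n).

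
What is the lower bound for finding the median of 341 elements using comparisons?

To find the median of 341 elements, every element must be compared at least once, so the lower bound is Omega(n). The BFPRT algorithm achieves O(n), making this tight.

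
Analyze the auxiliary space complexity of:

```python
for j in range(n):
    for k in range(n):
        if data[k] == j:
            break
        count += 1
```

Space complexity: O(1).
Only a constant amount of auxiliary storage is used; nothing grows with n.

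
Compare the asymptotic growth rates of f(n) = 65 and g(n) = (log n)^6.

g(n) = (log n)^6 grows faster: any unbounded function dominates a constant.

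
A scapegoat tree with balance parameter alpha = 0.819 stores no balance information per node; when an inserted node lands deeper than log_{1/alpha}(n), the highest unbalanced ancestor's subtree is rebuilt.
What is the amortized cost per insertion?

Search/insert path is O(log n). A rebuild of a subtree of size s costs O(s), but with alpha = 0.819 at least Omega(s) insertions must have occurred in that subtree since its last rebuild. Charging O(1) of the rebuild to each such insertion gives O(log n) amortized.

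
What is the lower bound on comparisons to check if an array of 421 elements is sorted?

To verify 421 elements are sorted, we must compare each consecutive pair. Skipping any pair allows an adversary to swap them. Therefore 420 comparisons are necessary and sufficient.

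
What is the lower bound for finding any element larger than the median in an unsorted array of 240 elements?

To find an element larger than the median of 240 elements, we must see Omega(n) elements. Without seeing enough elements, an adversary can make any unseen element the median.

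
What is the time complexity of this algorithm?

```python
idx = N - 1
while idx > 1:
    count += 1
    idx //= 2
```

Time complexity: O(log n).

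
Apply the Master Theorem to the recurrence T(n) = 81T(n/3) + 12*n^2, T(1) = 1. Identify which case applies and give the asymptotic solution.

a=81, b=3, f(n)=12*n^2.
log_3(81) = 4 > 2.
Since f(n) = O(n^2) is polynomially smaller than n^4, Case 1 applies.
T(n) = Theta(n^4).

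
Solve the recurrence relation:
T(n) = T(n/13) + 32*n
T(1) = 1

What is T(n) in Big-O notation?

Geometric series: 32*n*(1 + 1/13 + 1/13^2 + ...) = O(n). T(n) = O(n).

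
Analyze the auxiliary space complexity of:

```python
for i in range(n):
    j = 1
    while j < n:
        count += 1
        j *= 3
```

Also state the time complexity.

Space complexity: O(1).
Only a constant amount of auxiliary storage is used; nothing grows with n.
Time complexity: O(n log n).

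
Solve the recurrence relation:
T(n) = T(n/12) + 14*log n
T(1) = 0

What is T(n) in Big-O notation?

Each of the log_12(n) levels adds O(log n). T(n) = O(log^2 n).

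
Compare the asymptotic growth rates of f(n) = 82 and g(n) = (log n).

g(n) = (log n) grows faster: any unbounded function dominates a constant.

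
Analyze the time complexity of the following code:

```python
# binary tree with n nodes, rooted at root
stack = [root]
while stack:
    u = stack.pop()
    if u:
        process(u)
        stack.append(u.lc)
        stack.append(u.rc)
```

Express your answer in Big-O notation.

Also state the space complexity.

Time complexity: O(n).
Space complexity: O(n).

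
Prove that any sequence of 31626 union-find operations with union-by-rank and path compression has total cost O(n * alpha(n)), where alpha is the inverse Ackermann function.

Using Tarjan's analysis with rank-based potential function. Union-by-rank keeps tree height O(log n). Path compression flattens paths during find. For n = 31626 operations, total cost is O(n * alpha(n)), effectively O(n) since alpha grows incredibly slowly.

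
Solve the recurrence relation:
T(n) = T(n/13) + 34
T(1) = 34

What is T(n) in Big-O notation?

Each step divides n by 13 and adds 34. After log_13(n) steps, T(n) = O(log n).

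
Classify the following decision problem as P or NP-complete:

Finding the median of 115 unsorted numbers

This problem is in P: linear-time selection (median-of-medians) runs in O(n).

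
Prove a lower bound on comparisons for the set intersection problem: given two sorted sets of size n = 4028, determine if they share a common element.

For two sorted arrays of size n = 4028, any correct algorithm must examine Omega(n) elements. If fewer are examined, an adversary places a common element in an unexamined gap. A merge-based scan achieves O(n), so the bound is tight.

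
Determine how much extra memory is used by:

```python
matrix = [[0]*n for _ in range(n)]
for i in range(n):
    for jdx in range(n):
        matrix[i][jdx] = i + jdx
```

Space complexity: O(n^2).
A 2D structure of size n x n is allocated.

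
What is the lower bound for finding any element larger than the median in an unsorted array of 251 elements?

To find an element larger than the median of 251 elements, we must see Omega(n) elements. Without seeing enough elements, an adversary can make any unseen element the median.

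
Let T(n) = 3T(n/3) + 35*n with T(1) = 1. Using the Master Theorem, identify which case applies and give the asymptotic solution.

a=3, b=3, f(n)=35*n.
log_3(3) = 1, so n^(log_b(a)) = n.
f(n) = Theta(n), so Case 2 applies.
T(n) = Theta(n log n).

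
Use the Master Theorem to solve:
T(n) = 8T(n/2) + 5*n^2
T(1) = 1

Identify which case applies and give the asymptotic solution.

a=8, b=2, f(n)=5*n^2.
log_2(8) = 3 > 2.
Since f(n) = O(n^2) is polynomially smaller than n^3, Case 1 applies.
T(n) = Theta(n^3).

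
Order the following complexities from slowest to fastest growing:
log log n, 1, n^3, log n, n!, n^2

Ordered by growth rate: 1 < log log n < log n < n^2 < n^3 < n!.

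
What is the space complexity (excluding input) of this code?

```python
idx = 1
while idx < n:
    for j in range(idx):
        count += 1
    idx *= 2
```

Space complexity: O(1).
Only a constant amount of auxiliary storage is used; nothing grows with n.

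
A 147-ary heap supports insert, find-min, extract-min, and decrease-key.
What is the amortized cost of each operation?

The 147-ary heap has height O(log_147 n). Insert sifts up: O(log_147 n). Find-min reads the root: O(1). Extract-min sifts down comparing 147 children per level: O(147 * log_147 n). Decrease-key sifts up: O(log_147 n).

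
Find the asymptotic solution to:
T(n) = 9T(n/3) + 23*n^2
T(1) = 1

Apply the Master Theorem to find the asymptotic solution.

a=9, b=3, f(n)=23*n^2. log_3(9) = 2. Case 2: T(n) = O(n^2 log n).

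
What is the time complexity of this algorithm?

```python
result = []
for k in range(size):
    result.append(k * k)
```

Time complexity: O(n).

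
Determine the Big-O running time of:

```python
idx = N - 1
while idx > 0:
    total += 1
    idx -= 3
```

Time complexity: O(n).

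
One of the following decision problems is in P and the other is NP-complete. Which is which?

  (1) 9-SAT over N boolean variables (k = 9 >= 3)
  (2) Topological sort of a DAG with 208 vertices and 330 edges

(1) is NP-complete: 3-SAT is NP-complete (Cook-Levin); k-SAT for k>=3 reduces from 3-SAT.
(2) is P: DFS-based topological sort runs in O(V+E).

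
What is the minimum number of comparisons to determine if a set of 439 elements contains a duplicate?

Determining if 439 elements are all distinct requires Omega(n log n) comparisons in the comparison model. This follows from the element distinctness lower bound.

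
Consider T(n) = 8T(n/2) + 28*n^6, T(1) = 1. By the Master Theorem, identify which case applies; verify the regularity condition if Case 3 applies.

a=8, b=2, f(n)=28*n^6.
log_2(8) = 3 < 6.
f(n) = Omega(n^(3+epsilon)) for some epsilon > 0, so Case 3 is the candidate.
Regularity: a*f(n/b) = 8*28*(n/2)^6 = (8/64)*28*n^6 <= c*f(n) with c = 8/64 < 1. Satisfied.
Case 3: T(n) = Theta(n^6).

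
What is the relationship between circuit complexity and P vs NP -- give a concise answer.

A language is in P iff it has polynomial-size uniform circuit families. P/poly contains all languages decidable by polynomial-size circuits (even non-uniform). If NP is not in P/poly, then P != NP. Proving super-polynomial circuit lower bounds for an NP problem would separate P from NP.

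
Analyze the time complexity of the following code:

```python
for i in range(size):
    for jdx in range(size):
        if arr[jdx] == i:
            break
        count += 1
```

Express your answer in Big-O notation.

Time complexity: O(n^2).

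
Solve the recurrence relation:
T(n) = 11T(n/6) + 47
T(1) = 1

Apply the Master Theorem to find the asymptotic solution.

a=11, b=6, f(n)=47. log_6(11) = 1.338. Case 1 of Master Theorem: T(n) = O(n^1.338).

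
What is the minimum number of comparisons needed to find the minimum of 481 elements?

Finding the minimum requires 480 comparisons, identical reasoning to finding the maximum. Each comparison eliminates one candidate.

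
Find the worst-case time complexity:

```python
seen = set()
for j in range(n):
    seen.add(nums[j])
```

Time complexity: O(n).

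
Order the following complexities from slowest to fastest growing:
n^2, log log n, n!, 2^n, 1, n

Ordered by growth rate: 1 < log log n < n < n^2 < 2^n < n!.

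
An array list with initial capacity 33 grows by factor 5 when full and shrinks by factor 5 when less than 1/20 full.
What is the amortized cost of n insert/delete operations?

Using potential function Phi = |5*size - capacity|. Resizing costs are offset by potential release. Amortized O(1) per operation.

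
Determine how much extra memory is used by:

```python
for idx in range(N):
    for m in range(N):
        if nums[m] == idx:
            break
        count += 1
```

Space complexity: O(1).
Only a constant amount of auxiliary storage is used; nothing grows with n.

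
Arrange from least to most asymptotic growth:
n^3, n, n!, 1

Ordered by growth rate: 1 < n < n^3 < n!.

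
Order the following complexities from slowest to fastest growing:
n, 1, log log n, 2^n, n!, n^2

Ordered by growth rate: 1 < log log n < n < n^2 < 2^n < n!.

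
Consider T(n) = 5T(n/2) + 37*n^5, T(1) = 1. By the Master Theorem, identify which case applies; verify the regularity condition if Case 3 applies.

a=5, b=2, f(n)=37*n^5.
log_2(5) = 2.322 < 5.
f(n) = Omega(n^(2.322+epsilon)) for some epsilon > 0, so Case 3 is the candidate.
Regularity: a*f(n/b) = 5*37*(n/2)^5 = (5/32)*37*n^5 <= c*f(n) with c = 5/32 < 1. Satisfied.
Case 3: T(n) = Theta(n^5).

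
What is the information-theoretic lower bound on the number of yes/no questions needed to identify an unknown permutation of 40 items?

There are 40! = 815915283247897734345611269596115894272000000000 permutations. Each yes/no question gives at most 1 bit, so at least ceil(log_2(815915283247897734345611269596115894272000000000)) = 160 questions are needed.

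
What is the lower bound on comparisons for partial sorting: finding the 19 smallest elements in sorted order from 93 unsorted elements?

Finding 19 smallest of 93 in sorted order: Omega(93) to identify the 19 smallest, plus Omega(19 log 19) to sort them. Total: Omega(n + k log k).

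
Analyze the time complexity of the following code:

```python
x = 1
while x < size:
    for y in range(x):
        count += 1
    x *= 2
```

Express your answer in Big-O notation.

Time complexity: O(n).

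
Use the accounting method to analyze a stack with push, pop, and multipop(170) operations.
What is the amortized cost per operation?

Assign 2 credits per push (1 for the push, 1 saved for a future pop). Each pop or element popped by multipop(170) uses 1 saved credit. Total credits never go negative, so amortized cost is O(1).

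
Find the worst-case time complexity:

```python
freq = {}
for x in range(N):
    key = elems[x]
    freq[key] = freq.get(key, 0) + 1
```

Time complexity: O(n).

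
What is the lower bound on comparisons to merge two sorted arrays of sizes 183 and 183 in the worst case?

Adversary: with |183 - 183| <= 1 the inputs can be fully interleaved so that every adjacent pair in the merged output comes from different arrays. Then each of the 365 adjacent pairs must be directly compared, or the algorithm cannot determine their relative order. Standard merge meets this bound.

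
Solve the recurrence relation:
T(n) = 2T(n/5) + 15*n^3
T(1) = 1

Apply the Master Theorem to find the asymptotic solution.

a=2, b=5, f(n)=15*n^3. log_5(2) = 0.4307 < 3. Case 3: T(n) = O(n^3).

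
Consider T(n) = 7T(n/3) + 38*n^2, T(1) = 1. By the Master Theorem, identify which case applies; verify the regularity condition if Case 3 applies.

a=7, b=3, f(n)=38*n^2.
log_3(7) = 1.771 < 2.
f(n) = Omega(n^(1.771+epsilon)) for some epsilon > 0, so Case 3 is the candidate.
Regularity: a*f(n/b) = 7*38*(n/3)^2 = (7/9)*38*n^2 <= c*f(n) with c = 7/9 < 1. Satisfied.
Case 3: T(n) = Theta(n^2).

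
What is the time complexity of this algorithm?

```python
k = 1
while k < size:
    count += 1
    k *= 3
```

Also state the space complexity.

Time complexity: O(log n).
Space complexity: O(1).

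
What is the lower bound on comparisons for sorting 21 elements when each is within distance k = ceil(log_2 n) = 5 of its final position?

Partition the 21 positions into floor(n/k) blocks of k = 5 consecutive positions; any permutation within a block keeps every element within k of its final position, so there are at least (k!)^(n/k) distinguishable inputs. Lower bound: log_2((k!)^(n/k)) = (n/k) * log_2(k!) = Theta(n log k); with k = ceil(log_2 n), this is Omega(n log log n).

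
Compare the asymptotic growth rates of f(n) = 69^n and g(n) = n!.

g(n) = n! grows faster: n!/69^n -> infinity by Stirling.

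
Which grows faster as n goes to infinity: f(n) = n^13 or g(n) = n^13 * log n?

g(n) = n^13 * log n grows faster: extra log n factor -> infinity.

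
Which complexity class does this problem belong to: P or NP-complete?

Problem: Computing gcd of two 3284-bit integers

This problem is in P: the Euclidean algorithm runs in polynomial time in the bit-length.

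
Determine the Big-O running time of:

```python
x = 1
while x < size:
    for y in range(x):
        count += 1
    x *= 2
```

Time complexity: O(n).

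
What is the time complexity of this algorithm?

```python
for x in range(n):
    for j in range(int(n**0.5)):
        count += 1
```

Time complexity: O(n * sqrt(n)).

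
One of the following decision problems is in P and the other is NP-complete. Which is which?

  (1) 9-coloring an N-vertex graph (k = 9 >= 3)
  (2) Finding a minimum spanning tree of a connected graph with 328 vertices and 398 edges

(1) is NP-complete: graph k-coloring for k>=3 is NP-complete by reduction from 3-SAT.
(2) is P: Kruskal's / Prim's algorithms run in polynomial time.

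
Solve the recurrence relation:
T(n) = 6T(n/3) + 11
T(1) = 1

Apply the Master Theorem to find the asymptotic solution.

a=6, b=3, f(n)=11. log_3(6) = 1.631. Case 1 of Master Theorem: T(n) = O(n^1.631).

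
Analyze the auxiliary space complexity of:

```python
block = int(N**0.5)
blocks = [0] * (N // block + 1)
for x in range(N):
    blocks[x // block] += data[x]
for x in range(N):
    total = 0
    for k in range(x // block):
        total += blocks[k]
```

Space complexity: O(sqrt(n)).
Storage scales with sqrt(n).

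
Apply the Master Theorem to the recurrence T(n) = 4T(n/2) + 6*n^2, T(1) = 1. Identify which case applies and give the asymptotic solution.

a=4, b=2, f(n)=6*n^2.
log_2(4) = 2, so n^(log_b(a)) = n^2.
f(n) = Theta(n^2), so Case 2 applies.
T(n) = Theta(n^2 log n).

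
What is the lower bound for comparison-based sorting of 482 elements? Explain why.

A comparison-based sorting algorithm corresponds to a decision tree. With 482! possible permutations, the tree has 482! leaves. The height is at least log_2(482!) = Omega(n log n) by Stirling's approximation.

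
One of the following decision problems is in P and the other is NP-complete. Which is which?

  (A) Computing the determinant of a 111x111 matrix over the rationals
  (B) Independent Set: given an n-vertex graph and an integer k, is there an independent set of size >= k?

(A) is P: Gaussian elimination runs in O(n^3).
(B) is NP-complete: complement of Clique (with k part of the input).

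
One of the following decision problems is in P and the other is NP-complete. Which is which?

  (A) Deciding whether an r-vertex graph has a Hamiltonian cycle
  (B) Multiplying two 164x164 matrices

(A) is NP-complete: one of Karp's 21 NP-complete problems.
(B) is P: the schoolbook algorithm runs in O(n^3).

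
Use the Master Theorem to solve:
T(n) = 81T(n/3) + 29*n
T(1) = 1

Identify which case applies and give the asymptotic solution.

a=81, b=3, f(n)=29*n.
log_3(81) = 4 > 1.
Since f(n) = O(n^1) is polynomially smaller than n^4, Case 1 applies.
T(n) = Theta(n^4).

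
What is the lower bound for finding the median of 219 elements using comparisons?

To find the median of 219 elements, every element must be compared at least once, so the lower bound is Omega(n). The BFPRT algorithm achieves O(n), making this tight.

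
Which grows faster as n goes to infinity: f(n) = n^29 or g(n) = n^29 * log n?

g(n) = n^29 * log n grows faster: extra log n factor -> infinity.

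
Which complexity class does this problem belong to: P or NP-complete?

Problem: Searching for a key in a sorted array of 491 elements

This problem is in P: binary search runs in O(log n).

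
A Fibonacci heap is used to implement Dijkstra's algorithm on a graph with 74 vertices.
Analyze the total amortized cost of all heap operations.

Dijkstra performs 74 insert, 74 extract-min, and at most E decrease-key operations. With Fibonacci heap: insert O(1) amortized, extract-min O(log n) amortized, decrease-key O(1) amortized. Total with n = 74: O(n * 1 + n * log n + E * 1) = O(n log n + E).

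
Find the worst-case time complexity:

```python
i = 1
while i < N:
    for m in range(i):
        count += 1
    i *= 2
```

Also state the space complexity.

Time complexity: O(n).
Space complexity: O(1).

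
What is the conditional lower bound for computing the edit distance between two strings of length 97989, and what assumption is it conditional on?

Under SETH (the Strong Exponential Time Hypothesis), edit distance on length-97989 strings cannot be computed in O(n^(2-epsilon)) time for any epsilon > 0 (Backurs-Indyk). The reduction is from CNF-SAT via the orthogonal vectors problem.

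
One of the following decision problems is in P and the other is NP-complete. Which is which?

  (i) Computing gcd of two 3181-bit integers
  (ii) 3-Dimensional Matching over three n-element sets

(i) is P: the Euclidean algorithm runs in polynomial time in the bit-length.
(ii) is NP-complete: one of Karp's 21 NP-complete problems.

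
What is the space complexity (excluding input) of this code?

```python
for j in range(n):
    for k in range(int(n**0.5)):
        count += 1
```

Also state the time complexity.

Space complexity: O(1).
Only a constant amount of auxiliary storage is used; nothing grows with n.
Time complexity: O(n * sqrt(n)).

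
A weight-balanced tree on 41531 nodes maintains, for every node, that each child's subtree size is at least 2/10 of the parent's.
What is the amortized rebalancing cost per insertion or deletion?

With balance ratio 2/10, tree height is O(log_{10/2}(41531)) = O(log n). A rebalance at a node of size s costs O(s) but requires Omega(s) updates in that subtree to retrigger. Summed over the O(log n) ancestors of the touched leaf, amortized rebalancing is O(log n).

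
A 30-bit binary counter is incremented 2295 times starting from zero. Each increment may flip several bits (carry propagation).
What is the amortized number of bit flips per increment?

Bit i flips on every 2^i-th increment, so over 2295 increments bit i flips floor(2295/2^i) times. Summing over i: total flips < 2 * 2295. Amortized: < 2 = O(1) per increment.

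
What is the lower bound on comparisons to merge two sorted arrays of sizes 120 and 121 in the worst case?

Adversary: with |120 - 121| <= 1 the inputs can be fully interleaved so that every adjacent pair in the merged output comes from different arrays. Then each of the 240 adjacent pairs must be directly compared, or the algorithm cannot determine their relative order. Standard merge meets this bound.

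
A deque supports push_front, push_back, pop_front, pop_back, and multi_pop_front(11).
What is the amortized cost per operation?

Assign 2 credits to each push operation. A pop uses 1 saved credit. multi_pop_front(11) uses up to 11 saved credits from previous pushes. Credits never go negative. Amortized cost is O(1).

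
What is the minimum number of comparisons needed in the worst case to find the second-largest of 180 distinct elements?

Lower bound: finding the max needs 180-1 comparisons. By the adversary weight-doubling argument, the max must personally win >= ceil(log_2(180)) = 8 comparisons; the 2nd-largest is among those 8 losers, needing 8-1 more comparisons. Total >= 180-1 + 8-1 = 186. A balanced knockout tournament achieves this.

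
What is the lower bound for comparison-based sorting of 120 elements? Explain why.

A comparison-based sorting algorithm corresponds to a decision tree. With 120! possible permutations, the tree has 120! leaves. The height is at least log_2(120!) = Omega(n log n) by Stirling's approximation.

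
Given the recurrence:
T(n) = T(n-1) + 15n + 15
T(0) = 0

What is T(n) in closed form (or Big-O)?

Dominant term in sum is 15*sum(i, i=1..n) = 15*n*(n+1)/2 = O(n^2).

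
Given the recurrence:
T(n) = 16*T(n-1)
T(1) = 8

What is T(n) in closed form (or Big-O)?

Each step multiplies by 16. T(n) = T(1)*16^(n-1) = 8*16^(n-1).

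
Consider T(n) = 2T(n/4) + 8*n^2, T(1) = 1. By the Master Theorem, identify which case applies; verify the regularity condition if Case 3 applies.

a=2, b=4, f(n)=8*n^2.
log_4(2) = 0.5 < 2.
f(n) = Omega(n^(0.5+epsilon)) for some epsilon > 0, so Case 3 is the candidate.
Regularity: a*f(n/b) = 2*8*(n/4)^2 = (2/16)*8*n^2 <= c*f(n) with c = 2/16 < 1. Satisfied.
Case 3: T(n) = Theta(n^2).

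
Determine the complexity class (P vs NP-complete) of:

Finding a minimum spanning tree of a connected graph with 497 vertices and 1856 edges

This problem is in P: Kruskal's / Prim's algorithms run in polynomial time.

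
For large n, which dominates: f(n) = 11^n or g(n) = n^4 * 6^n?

f(n) = 11^n grows faster: 11^n / (n^4 6^n) = (11/6)^n / n^4 -> infinity since 11/6 > 1.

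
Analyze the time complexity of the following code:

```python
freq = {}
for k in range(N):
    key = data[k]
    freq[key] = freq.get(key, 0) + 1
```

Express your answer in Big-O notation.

Time complexity: O(n).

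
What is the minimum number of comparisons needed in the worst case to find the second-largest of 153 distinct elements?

Lower bound: finding the max needs 153-1 comparisons. By the adversary weight-doubling argument, the max must personally win >= ceil(log_2(153)) = 8 comparisons; the 2nd-largest is among those 8 losers, needing 8-1 more comparisons. Total >= 153-1 + 8-1 = 159. A balanced knockout tournament achieves this.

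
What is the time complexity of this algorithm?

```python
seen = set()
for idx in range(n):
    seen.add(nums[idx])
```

Time complexity: O(n).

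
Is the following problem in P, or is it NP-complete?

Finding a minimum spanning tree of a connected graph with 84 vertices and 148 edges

This problem is in P: Kruskal's / Prim's algorithms run in polynomial time.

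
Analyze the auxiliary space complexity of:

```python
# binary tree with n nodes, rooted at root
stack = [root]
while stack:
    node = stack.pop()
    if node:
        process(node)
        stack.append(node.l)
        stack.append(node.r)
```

Space complexity: O(n).
Auxiliary storage grows linearly with the input size n in the worst case.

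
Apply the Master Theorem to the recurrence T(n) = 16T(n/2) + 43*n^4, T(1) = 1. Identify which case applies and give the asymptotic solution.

a=16, b=2, f(n)=43*n^4.
log_2(16) = 4, so n^(log_b(a)) = n^4.
f(n) = Theta(n^4), so Case 2 applies.
T(n) = Theta(n^4 log n).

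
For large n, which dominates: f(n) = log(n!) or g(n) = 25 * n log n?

f(n) = log(n!) and g(n) = 25 * n log n are Theta of each other: Stirling: log(n!) = n log n - n + O(log n) = Theta(n log n); the constant 25 doesn't change the Theta class.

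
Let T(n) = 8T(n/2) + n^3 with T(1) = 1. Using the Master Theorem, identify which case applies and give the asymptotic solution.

a=8, b=2, f(n)=n^3.
log_2(8) = 3, so n^(log_b(a)) = n^3.
f(n) = Theta(n^3), so Case 2 applies.
T(n) = Theta(n^3 log n).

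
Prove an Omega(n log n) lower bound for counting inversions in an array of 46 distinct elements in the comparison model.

Decision-tree argument: at any leaf, the comparisons made (with transitivity) must totally order all 46 elements -- otherwise some pair (i,j) is unordered, and an adversary can present two inputs agreeing on every comparison made but with that pair flipped, changing the inversion count by 1, so the leaf's output is wrong on one of them. Hence the tree has >= 46! leaves and height >= log_2(46!) = Omega(n log n). Modified merge sort achieves O(n log n).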